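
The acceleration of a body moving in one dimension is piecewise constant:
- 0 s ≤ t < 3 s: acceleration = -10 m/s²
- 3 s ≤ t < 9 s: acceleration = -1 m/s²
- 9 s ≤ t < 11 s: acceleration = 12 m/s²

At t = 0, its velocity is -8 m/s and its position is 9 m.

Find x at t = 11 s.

-370 m

On each constant-a segment, Δv = aΔt and Δx = v₀Δt + ½aΔt²; chain segment to segment.
0–3 s: v starts -8 m/s; Δx = -8·3 + ½·-10·3² = -69 m; v ends -38 m/s.
3–9 s: v starts -38 m/s; Δx = -38·6 + ½·-1·6² = -246 m; v ends -44 m/s.
9–11 s: v starts -44 m/s; Δx = -44·2 + ½·12·2² = -64 m; v ends -20 m/s.
x(11) = 9 + Σ Δx = -370 m.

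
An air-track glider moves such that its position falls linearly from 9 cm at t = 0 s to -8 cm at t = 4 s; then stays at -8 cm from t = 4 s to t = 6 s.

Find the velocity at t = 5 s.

Velocity is the slope of the x-t graph on 4–6 s: (-8 − -8)/(6 − 4) = 0 cm/s.

0 cm/s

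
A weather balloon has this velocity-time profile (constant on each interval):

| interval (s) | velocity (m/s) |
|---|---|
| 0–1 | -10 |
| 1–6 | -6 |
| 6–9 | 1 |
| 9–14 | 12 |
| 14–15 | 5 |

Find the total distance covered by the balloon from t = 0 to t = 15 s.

108 m

Distance (not displacement) is the total path length: add the absolute areas under v-t.
0–1 s: |-10| × 1 = 10 m
1–6 s: |-6| × 5 = 30 m
6–9 s: |1| × 3 = 3 m
9–14 s: |12| × 5 = 60 m
14–15 s: |5| × 1 = 5 m
Total distance = 108 m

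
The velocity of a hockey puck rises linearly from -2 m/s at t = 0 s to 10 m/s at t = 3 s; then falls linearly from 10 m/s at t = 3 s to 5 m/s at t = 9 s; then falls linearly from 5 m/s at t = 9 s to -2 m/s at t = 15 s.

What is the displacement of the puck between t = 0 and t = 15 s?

Displacement is the signed area under the v-t curve.
0–3 s: ½(-2 + 10)(3) = 12 m
3–9 s: ½(10 + 5)(6) = 45 m
9–15 s: ½(5 + -2)(6) = 9 m
Net displacement = 66 m

66 m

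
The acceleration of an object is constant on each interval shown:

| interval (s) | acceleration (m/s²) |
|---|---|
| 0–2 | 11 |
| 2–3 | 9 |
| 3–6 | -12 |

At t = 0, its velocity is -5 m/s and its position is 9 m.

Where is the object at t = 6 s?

66.5 m

On each constant-a segment, Δv = aΔt and Δx = v₀Δt + ½aΔt²; chain segment to segment.
0–2 s: v starts -5 m/s; Δx = -5·2 + ½·11·2² = 12 m; v ends 17 m/s.
2–3 s: v starts 17 m/s; Δx = 17·1 + ½·9·1² = 21.5 m; v ends 26 m/s.
3–6 s: v starts 26 m/s; Δx = 26·3 + ½·-12·3² = 24 m; v ends -10 m/s.
x(6) = 9 + Σ Δx = 66.5 m.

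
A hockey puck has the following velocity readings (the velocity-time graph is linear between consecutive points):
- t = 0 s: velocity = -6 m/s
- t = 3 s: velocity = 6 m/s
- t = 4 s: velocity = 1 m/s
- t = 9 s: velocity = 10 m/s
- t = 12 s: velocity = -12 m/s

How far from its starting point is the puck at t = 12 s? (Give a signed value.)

28 m

Displacement is the signed area under the v-t curve.
0–3 s: ½(-6 + 6)(3) = 0 m
3–4 s: ½(6 + 1)(1) = 3.5 m
4–9 s: ½(1 + 10)(5) = 27.5 m
9–12 s: ½(10 + -12)(3) = -3 m
Net displacement = 28 m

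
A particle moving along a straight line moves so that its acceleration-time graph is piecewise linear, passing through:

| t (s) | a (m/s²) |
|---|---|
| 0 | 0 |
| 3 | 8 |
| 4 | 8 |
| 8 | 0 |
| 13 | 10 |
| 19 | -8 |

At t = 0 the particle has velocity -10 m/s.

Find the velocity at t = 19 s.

Δv equals the area under the a-t graph; then v = v₀ + Δv.
0–3 s: ½(0 + 8)(3) = 12 m/s
3–4 s: 8 × 1 = 8 m/s
4–8 s: ½(8 + 0)(4) = 16 m/s
8–13 s: ½(0 + 10)(5) = 25 m/s
13–19 s: ½(10 + -8)(6) = 6 m/s
Δv = 67 m/s, so v(19) = -10 + (67) = 57 m/s.

57 m/s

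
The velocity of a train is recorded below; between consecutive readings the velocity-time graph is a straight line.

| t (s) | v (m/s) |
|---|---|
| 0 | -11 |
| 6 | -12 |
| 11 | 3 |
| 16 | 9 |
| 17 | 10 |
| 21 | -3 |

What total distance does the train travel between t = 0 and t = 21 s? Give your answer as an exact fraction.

Distance (not displacement) is the total path length: add the absolute areas under v-t.
0–6 s: |½(-11 + -12)(6)| = 69 m
6–11 s: v = 0 at t = 10 s; triangle areas 24 + 1.5 = 25.5 m
11–16 s: |½(3 + 9)(5)| = 30 m
16–17 s: |½(9 + 10)(1)| = 9.5 m
17–21 s: v = 0 at t = 261/13 s; triangle areas 200/13 + 18/13 = 218/13 m
Total distance = 1960/13 m

1960/13 m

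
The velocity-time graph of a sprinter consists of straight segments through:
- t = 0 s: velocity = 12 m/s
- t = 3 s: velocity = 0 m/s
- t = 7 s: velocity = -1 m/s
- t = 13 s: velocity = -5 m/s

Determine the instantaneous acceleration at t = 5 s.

-0.25 m/s²

Acceleration is the slope of the v-t graph on 3–7 s: (-1 − 0)/(7 − 3) = -0.25 m/s².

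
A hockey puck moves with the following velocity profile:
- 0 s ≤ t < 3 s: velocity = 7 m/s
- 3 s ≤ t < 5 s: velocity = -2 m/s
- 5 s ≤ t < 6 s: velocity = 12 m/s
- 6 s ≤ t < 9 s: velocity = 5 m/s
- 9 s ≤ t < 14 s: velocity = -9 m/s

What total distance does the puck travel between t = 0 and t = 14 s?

97 m

Total distance travelled is ∫|v| dt — sum the magnitudes of each area piece.
0–3 s: |7| × 3 = 21 m
3–5 s: |-2| × 2 = 4 m
5–6 s: |12| × 1 = 12 m
6–9 s: |5| × 3 = 15 m
9–14 s: |-9| × 5 = 45 m
Total distance = 97 m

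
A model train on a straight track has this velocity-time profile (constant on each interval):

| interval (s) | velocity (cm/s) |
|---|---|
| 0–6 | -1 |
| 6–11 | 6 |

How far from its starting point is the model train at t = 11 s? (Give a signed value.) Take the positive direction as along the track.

Net displacement equals the area under the velocity-time graph (areas below the axis count negative).
0–6 s: -1 × 6 = -6 cm
6–11 s: 6 × 5 = 30 cm
Net displacement = 24 cm

24 cm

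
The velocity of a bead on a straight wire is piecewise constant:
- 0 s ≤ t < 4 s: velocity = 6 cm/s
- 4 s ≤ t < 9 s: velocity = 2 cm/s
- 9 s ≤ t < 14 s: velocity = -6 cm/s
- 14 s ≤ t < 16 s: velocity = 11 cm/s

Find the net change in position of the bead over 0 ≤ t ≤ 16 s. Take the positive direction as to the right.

Displacement is the signed area under the v-t curve.
0–4 s: 6 × 4 = 24 cm
4–9 s: 2 × 5 = 10 cm
9–14 s: -6 × 5 = -30 cm
14–16 s: 11 × 2 = 22 cm
Net displacement = 26 cm

26 cm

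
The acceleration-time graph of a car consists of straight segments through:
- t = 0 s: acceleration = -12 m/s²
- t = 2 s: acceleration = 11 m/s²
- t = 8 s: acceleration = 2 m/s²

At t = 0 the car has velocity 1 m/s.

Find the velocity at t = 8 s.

39 m/s

Δv equals the area under the a-t graph; then v = v₀ + Δv.
0–2 s: ½(-12 + 11)(2) = -1 m/s
2–8 s: ½(11 + 2)(6) = 39 m/s
Δv = 38 m/s, so v(8) = 1 + (38) = 39 m/s.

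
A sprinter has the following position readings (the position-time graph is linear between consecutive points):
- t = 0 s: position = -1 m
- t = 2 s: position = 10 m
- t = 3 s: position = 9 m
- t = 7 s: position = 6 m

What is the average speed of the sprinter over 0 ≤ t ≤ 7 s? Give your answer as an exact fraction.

15/7 m/s

Average speed = (total path length)/(elapsed time); on a piecewise-linear x-t graph the path length is Σ|Δx|.
0–2 s: |Δx| = |10 − -1| = 11 m
2–3 s: |Δx| = |9 − 10| = 1 m
3–7 s: |Δx| = |6 − 9| = 3 m
Total path = 15 m; average speed = 15/7 = 15/7 m/s.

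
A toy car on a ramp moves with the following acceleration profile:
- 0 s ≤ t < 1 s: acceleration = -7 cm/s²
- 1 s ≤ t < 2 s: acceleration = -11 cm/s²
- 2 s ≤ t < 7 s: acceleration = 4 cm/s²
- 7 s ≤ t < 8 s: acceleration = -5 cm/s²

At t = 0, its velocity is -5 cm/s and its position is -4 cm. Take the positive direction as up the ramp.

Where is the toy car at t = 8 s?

On each constant-a segment, Δv = aΔt and Δx = v₀Δt + ½aΔt²; chain segment to segment.
0–1 s: v starts -5 cm/s; Δx = -5·1 + ½·-7·1² = -8.5 cm; v ends -12 cm/s.
1–2 s: v starts -12 cm/s; Δx = -12·1 + ½·-11·1² = -17.5 cm; v ends -23 cm/s.
2–7 s: v starts -23 cm/s; Δx = -23·5 + ½·4·5² = -65 cm; v ends -3 cm/s.
7–8 s: v starts -3 cm/s; Δx = -3·1 + ½·-5·1² = -5.5 cm; v ends -8 cm/s.
x(8) = -4 + Σ Δx = -100.5 cm.

-100.5 cm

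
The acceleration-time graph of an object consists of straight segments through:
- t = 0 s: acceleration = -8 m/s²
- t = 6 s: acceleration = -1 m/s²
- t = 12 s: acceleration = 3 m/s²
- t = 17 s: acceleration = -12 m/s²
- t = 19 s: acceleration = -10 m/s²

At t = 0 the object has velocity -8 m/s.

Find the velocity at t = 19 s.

-73.5 m/s

Δv equals the area under the a-t graph; then v = v₀ + Δv.
0–6 s: ½(-8 + -1)(6) = -27 m/s
6–12 s: ½(-1 + 3)(6) = 6 m/s
12–17 s: ½(3 + -12)(5) = -22.5 m/s
17–19 s: ½(-12 + -10)(2) = -22 m/s
Δv = -65.5 m/s, so v(19) = -8 + (-65.5) = -73.5 m/s.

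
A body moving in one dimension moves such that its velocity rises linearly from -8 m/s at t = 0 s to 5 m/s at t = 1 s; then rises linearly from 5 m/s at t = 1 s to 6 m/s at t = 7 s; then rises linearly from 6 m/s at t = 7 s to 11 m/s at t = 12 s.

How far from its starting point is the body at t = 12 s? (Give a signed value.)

74 m

Displacement is the signed area under the v-t curve.
0–1 s: ½(-8 + 5)(1) = -1.5 m
1–7 s: ½(5 + 6)(6) = 33 m
7–12 s: ½(6 + 11)(5) = 42.5 m
Net displacement = 74 m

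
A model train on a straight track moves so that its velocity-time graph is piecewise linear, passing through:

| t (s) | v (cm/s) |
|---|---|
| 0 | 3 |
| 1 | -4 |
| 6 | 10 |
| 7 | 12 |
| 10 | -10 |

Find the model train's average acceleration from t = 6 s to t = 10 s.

Average acceleration = Δv/Δt = (-10 − 10)/(10 − 6) = -5 cm/s².

-5 cm/s²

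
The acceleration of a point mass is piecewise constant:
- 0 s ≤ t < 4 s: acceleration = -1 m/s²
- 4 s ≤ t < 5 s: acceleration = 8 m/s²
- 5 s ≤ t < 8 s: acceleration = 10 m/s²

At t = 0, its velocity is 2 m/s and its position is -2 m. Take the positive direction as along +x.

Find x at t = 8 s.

63 m

On each constant-a segment, Δv = aΔt and Δx = v₀Δt + ½aΔt²; chain segment to segment.
0–4 s: v starts 2 m/s; Δx = 2·4 + ½·-1·4² = 0 m; v ends -2 m/s.
4–5 s: v starts -2 m/s; Δx = -2·1 + ½·8·1² = 2 m; v ends 6 m/s.
5–8 s: v starts 6 m/s; Δx = 6·3 + ½·10·3² = 63 m; v ends 36 m/s.
x(8) = -2 + Σ Δx = 63 m.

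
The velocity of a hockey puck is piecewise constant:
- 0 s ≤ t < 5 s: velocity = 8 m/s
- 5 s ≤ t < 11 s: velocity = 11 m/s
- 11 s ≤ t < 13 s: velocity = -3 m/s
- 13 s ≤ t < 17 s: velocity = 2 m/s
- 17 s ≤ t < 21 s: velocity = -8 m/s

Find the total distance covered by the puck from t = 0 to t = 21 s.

152 m

Distance (not displacement) is the total path length: add the absolute areas under v-t.
0–5 s: |8| × 5 = 40 m
5–11 s: |11| × 6 = 66 m
11–13 s: |-3| × 2 = 6 m
13–17 s: |2| × 4 = 8 m
17–21 s: |-8| × 4 = 32 m
Total distance = 152 m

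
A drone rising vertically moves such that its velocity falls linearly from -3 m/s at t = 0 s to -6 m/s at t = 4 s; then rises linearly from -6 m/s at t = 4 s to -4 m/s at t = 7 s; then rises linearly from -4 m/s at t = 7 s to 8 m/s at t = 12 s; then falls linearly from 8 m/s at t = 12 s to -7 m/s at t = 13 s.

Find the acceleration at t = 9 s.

Acceleration is the slope of the v-t graph on 7–12 s: (8 − -4)/(12 − 7) = 2.4 m/s².

2.4 m/s²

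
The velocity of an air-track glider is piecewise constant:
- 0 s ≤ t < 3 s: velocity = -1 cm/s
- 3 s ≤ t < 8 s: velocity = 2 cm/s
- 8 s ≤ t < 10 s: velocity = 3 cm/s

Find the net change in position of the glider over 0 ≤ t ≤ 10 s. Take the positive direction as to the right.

Displacement is the signed area under the v-t curve.
0–3 s: -1 × 3 = -3 cm
3–8 s: 2 × 5 = 10 cm
8–10 s: 3 × 2 = 6 cm
Net displacement = 13 cm

13 cm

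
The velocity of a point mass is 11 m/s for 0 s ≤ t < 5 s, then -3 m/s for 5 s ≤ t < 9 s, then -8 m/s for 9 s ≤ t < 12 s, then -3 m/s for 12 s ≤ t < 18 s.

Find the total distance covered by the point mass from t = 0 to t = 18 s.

109 m

Distance (not displacement) is the total path length: add the absolute areas under v-t.
0–5 s: |11| × 5 = 55 m
5–9 s: |-3| × 4 = 12 m
9–12 s: |-8| × 3 = 24 m
12–18 s: |-3| × 6 = 18 m
Total distance = 109 m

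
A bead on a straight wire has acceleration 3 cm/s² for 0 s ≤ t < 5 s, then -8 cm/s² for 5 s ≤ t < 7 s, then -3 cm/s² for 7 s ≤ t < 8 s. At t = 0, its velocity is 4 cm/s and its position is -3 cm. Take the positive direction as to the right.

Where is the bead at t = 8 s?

On each constant-a segment, Δv = aΔt and Δx = v₀Δt + ½aΔt²; chain segment to segment.
0–5 s: v starts 4 cm/s; Δx = 4·5 + ½·3·5² = 57.5 cm; v ends 19 cm/s.
5–7 s: v starts 19 cm/s; Δx = 19·2 + ½·-8·2² = 22 cm; v ends 3 cm/s.
7–8 s: v starts 3 cm/s; Δx = 3·1 + ½·-3·1² = 1.5 cm; v ends 0 cm/s.
x(8) = -3 + Σ Δx = 78 cm.

78 cm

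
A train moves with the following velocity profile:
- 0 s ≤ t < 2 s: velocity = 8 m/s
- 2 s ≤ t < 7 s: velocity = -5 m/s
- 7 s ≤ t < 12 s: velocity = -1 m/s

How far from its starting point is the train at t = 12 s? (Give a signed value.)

Net displacement equals the area under the velocity-time graph (areas below the axis count negative).
0–2 s: 8 × 2 = 16 m
2–7 s: -5 × 5 = -25 m
7–12 s: -1 × 5 = -5 m
Net displacement = -14 m

-14 m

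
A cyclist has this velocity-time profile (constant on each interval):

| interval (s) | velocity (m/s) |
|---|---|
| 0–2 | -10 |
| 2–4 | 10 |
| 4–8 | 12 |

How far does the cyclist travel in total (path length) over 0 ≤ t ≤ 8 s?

88 m

Distance (not displacement) is the total path length: add the absolute areas under v-t.
0–2 s: |-10| × 2 = 20 m
2–4 s: |10| × 2 = 20 m
4–8 s: |12| × 4 = 48 m
Total distance = 88 m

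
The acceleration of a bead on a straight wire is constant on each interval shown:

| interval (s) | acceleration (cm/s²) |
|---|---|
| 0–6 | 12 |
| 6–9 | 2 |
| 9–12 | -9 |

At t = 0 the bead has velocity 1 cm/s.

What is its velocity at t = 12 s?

Δv equals the area under the a-t graph; then v = v₀ + Δv.
0–6 s: 12 × 6 = 72 cm/s
6–9 s: 2 × 3 = 6 cm/s
9–12 s: -9 × 3 = -27 cm/s
Δv = 51 cm/s, so v(12) = 1 + (51) = 52 cm/s.

52 cm/s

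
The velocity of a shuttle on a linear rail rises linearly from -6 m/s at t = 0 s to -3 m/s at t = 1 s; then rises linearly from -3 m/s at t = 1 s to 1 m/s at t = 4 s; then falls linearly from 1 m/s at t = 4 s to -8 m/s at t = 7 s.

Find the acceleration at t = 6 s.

-3 m/s²

Acceleration is the slope of the v-t graph on 4–7 s: (-8 − 1)/(7 − 4) = -3 m/s².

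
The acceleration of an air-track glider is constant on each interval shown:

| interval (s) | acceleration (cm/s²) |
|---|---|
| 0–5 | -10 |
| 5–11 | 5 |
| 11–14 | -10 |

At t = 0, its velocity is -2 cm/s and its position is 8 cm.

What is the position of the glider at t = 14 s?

-460 cm

On each constant-a segment, Δv = aΔt and Δx = v₀Δt + ½aΔt²; chain segment to segment.
0–5 s: v starts -2 cm/s; Δx = -2·5 + ½·-10·5² = -135 cm; v ends -52 cm/s.
5–11 s: v starts -52 cm/s; Δx = -52·6 + ½·5·6² = -222 cm; v ends -22 cm/s.
11–14 s: v starts -22 cm/s; Δx = -22·3 + ½·-10·3² = -111 cm; v ends -52 cm/s.
x(14) = 8 + Σ Δx = -460 cm.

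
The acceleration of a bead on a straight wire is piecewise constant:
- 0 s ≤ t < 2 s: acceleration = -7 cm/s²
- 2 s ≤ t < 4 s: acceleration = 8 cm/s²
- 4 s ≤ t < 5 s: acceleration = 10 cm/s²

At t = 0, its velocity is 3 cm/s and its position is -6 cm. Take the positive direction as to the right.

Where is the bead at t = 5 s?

-10 cm

On each constant-a segment, Δv = aΔt and Δx = v₀Δt + ½aΔt²; chain segment to segment.
0–2 s: v starts 3 cm/s; Δx = 3·2 + ½·-7·2² = -8 cm; v ends -11 cm/s.
2–4 s: v starts -11 cm/s; Δx = -11·2 + ½·8·2² = -6 cm; v ends 5 cm/s.
4–5 s: v starts 5 cm/s; Δx = 5·1 + ½·10·1² = 10 cm; v ends 15 cm/s.
x(5) = -6 + Σ Δx = -10 cm.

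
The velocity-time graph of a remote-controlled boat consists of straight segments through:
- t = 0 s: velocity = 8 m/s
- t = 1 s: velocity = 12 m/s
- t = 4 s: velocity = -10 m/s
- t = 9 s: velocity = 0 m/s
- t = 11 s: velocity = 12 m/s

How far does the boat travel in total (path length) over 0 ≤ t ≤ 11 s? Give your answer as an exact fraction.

700/11 m

Distance (not displacement) is the total path length: add the absolute areas under v-t.
0–1 s: |½(8 + 12)(1)| = 10 m
1–4 s: v = 0 at t = 29/11 s; triangle areas 108/11 + 75/11 = 183/11 m
4–9 s: |½(-10 + 0)(5)| = 25 m
9–11 s: |½(0 + 12)(2)| = 12 m
Total distance = 700/11 m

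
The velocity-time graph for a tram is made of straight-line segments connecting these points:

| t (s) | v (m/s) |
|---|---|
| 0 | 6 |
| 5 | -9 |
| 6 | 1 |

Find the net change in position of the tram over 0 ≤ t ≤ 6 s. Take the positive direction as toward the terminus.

Displacement is the signed area under the v-t curve.
0–5 s: ½(6 + -9)(5) = -7.5 m
5–6 s: ½(-9 + 1)(1) = -4 m
Net displacement = -11.5 m

-11.5 m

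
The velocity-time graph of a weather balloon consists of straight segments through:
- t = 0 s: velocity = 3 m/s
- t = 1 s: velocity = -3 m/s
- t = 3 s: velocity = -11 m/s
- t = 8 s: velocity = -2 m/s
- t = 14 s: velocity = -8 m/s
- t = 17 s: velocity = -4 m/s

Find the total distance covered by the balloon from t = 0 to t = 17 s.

Distance (not displacement) is the total path length: add the absolute areas under v-t.
0–1 s: v = 0 at t = 0.5 s; triangle areas 0.75 + 0.75 = 1.5 m
1–3 s: |½(-3 + -11)(2)| = 14 m
3–8 s: |½(-11 + -2)(5)| = 32.5 m
8–14 s: |½(-2 + -8)(6)| = 30 m
14–17 s: |½(-8 + -4)(3)| = 18 m
Total distance = 96 m

96 m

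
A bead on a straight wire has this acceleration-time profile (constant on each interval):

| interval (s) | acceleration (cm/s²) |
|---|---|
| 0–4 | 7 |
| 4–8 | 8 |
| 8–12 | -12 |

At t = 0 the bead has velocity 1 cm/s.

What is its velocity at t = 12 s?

Δv equals the area under the a-t graph; then v = v₀ + Δv.
0–4 s: 7 × 4 = 28 cm/s
4–8 s: 8 × 4 = 32 cm/s
8–12 s: -12 × 4 = -48 cm/s
Δv = 12 cm/s, so v(12) = 1 + (12) = 13 cm/s.

13 cm/s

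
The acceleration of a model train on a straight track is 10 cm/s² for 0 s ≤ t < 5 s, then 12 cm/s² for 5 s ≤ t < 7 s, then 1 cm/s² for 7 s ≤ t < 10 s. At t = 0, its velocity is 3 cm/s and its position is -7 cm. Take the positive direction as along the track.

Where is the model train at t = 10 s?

On each constant-a segment, Δv = aΔt and Δx = v₀Δt + ½aΔt²; chain segment to segment.
0–5 s: v starts 3 cm/s; Δx = 3·5 + ½·10·5² = 140 cm; v ends 53 cm/s.
5–7 s: v starts 53 cm/s; Δx = 53·2 + ½·12·2² = 130 cm; v ends 77 cm/s.
7–10 s: v starts 77 cm/s; Δx = 77·3 + ½·1·3² = 235.5 cm; v ends 80 cm/s.
x(10) = -7 + Σ Δx = 498.5 cm.

498.5 cm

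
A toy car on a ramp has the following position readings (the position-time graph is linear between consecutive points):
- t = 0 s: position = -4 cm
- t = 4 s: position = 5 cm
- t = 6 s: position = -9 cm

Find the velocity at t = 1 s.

2.25 cm/s

Velocity is the slope of the x-t graph on 0–4 s: (5 − -4)/(4 − 0) = 2.25 cm/s.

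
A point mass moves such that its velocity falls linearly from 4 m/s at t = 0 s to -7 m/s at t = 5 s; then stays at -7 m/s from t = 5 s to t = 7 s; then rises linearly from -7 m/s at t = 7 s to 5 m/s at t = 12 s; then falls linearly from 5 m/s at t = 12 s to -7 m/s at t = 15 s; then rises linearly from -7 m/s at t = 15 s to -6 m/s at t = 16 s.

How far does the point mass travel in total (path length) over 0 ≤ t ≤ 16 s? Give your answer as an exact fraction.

Distance (not displacement) is the total path length: add the absolute areas under v-t.
0–5 s: v = 0 at t = 20/11 s; triangle areas 40/11 + 245/22 = 325/22 m
5–7 s: |-7| × 2 = 14 m
7–12 s: v = 0 at t = 119/12 s; triangle areas 245/24 + 125/24 = 185/12 m
12–15 s: v = 0 at t = 13.25 s; triangle areas 3.125 + 6.125 = 9.25 m
15–16 s: |½(-7 + -6)(1)| = 6.5 m
Total distance = 1978/33 m

1978/33 m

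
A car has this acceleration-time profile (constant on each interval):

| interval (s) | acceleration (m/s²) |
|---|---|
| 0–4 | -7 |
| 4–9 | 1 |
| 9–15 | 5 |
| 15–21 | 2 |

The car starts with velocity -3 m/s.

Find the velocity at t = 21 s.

Δv equals the area under the a-t graph; then v = v₀ + Δv.
0–4 s: -7 × 4 = -28 m/s
4–9 s: 1 × 5 = 5 m/s
9–15 s: 5 × 6 = 30 m/s
15–21 s: 2 × 6 = 12 m/s
Δv = 19 m/s, so v(21) = -3 + (19) = 16 m/s.

16 m/s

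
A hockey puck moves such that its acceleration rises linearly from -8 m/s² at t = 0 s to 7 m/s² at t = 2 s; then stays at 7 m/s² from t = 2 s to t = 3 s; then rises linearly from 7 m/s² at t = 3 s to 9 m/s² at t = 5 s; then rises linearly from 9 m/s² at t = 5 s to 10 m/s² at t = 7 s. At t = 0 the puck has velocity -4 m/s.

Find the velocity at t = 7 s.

37 m/s

Δv equals the area under the a-t graph; then v = v₀ + Δv.
0–2 s: ½(-8 + 7)(2) = -1 m/s
2–3 s: 7 × 1 = 7 m/s
3–5 s: ½(7 + 9)(2) = 16 m/s
5–7 s: ½(9 + 10)(2) = 19 m/s
Δv = 41 m/s, so v(7) = -4 + (41) = 37 m/s.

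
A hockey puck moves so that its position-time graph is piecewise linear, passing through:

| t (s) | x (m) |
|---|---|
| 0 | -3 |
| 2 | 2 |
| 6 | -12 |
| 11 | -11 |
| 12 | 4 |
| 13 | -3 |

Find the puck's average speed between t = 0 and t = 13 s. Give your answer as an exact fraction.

Average speed = (total path length)/(elapsed time); on a piecewise-linear x-t graph the path length is Σ|Δx|.
0–2 s: |Δx| = |2 − -3| = 5 m
2–6 s: |Δx| = |-12 − 2| = 14 m
6–11 s: |Δx| = |-11 − -12| = 1 m
11–12 s: |Δx| = |4 − -11| = 15 m
12–13 s: |Δx| = |-3 − 4| = 7 m
Total path = 42 m; average speed = 42/13 = 42/13 m/s.

42/13 m/s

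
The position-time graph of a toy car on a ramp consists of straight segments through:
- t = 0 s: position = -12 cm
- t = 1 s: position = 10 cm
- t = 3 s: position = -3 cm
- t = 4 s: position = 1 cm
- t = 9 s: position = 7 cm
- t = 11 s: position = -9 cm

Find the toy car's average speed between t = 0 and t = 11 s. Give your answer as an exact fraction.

61/11 cm/s

Average speed = (total path length)/(elapsed time); on a piecewise-linear x-t graph the path length is Σ|Δx|.
0–1 s: |Δx| = |10 − -12| = 22 cm
1–3 s: |Δx| = |-3 − 10| = 13 cm
3–4 s: |Δx| = |1 − -3| = 4 cm
4–9 s: |Δx| = |7 − 1| = 6 cm
9–11 s: |Δx| = |-9 − 7| = 16 cm
Total path = 61 cm; average speed = 61/11 = 61/11 cm/s.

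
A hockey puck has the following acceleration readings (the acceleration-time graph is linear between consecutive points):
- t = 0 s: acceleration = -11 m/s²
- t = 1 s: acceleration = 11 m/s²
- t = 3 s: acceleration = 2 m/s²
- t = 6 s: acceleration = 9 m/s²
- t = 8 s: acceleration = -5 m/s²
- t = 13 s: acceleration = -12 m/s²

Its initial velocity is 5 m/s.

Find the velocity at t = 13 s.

Δv equals the area under the a-t graph; then v = v₀ + Δv.
0–1 s: ½(-11 + 11)(1) = 0 m/s
1–3 s: ½(11 + 2)(2) = 13 m/s
3–6 s: ½(2 + 9)(3) = 16.5 m/s
6–8 s: ½(9 + -5)(2) = 4 m/s
8–13 s: ½(-5 + -12)(5) = -42.5 m/s
Δv = -9 m/s, so v(13) = 5 + (-9) = -4 m/s.

-4 m/s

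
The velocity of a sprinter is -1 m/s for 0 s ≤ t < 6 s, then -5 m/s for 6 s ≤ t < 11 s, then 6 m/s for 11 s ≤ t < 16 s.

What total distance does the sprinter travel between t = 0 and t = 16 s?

61 m

Distance (not displacement) is the total path length: add the absolute areas under v-t.
0–6 s: |-1| × 6 = 6 m
6–11 s: |-5| × 5 = 25 m
11–16 s: |6| × 5 = 30 m
Total distance = 61 m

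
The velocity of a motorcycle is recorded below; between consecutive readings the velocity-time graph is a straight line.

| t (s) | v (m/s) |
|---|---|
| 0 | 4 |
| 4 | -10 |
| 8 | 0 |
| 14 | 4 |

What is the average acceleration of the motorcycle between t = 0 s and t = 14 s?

0 m/s²

Average acceleration = Δv/Δt = (4 − 4)/(14 − 0) = 0 m/s².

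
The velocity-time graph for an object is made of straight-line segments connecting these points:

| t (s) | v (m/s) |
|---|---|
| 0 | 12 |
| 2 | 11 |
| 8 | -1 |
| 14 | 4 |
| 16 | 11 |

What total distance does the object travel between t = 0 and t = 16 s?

Total distance travelled is ∫|v| dt — sum the magnitudes of each area piece.
0–2 s: |½(12 + 11)(2)| = 23 m
2–8 s: v = 0 at t = 7.5 s; triangle areas 30.25 + 0.25 = 30.5 m
8–14 s: v = 0 at t = 9.2 s; triangle areas 0.6 + 9.6 = 10.2 m
14–16 s: |½(4 + 11)(2)| = 15 m
Total distance = 78.7 m

78.7 m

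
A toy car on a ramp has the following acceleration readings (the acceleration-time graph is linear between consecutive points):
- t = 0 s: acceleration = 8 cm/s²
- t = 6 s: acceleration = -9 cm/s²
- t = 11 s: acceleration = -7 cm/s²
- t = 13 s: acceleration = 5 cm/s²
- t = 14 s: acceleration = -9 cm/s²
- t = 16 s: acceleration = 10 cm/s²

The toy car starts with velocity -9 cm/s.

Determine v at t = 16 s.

-55 cm/s

Δv equals the area under the a-t graph; then v = v₀ + Δv.
0–6 s: ½(8 + -9)(6) = -3 cm/s
6–11 s: ½(-9 + -7)(5) = -40 cm/s
11–13 s: ½(-7 + 5)(2) = -2 cm/s
13–14 s: ½(5 + -9)(1) = -2 cm/s
14–16 s: ½(-9 + 10)(2) = 1 cm/s
Δv = -46 cm/s, so v(16) = -9 + (-46) = -55 cm/s.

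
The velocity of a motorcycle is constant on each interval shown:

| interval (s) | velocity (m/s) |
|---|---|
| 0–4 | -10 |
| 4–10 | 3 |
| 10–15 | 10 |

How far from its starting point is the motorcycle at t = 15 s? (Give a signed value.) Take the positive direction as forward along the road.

Net displacement equals the area under the velocity-time graph (areas below the axis count negative).
0–4 s: -10 × 4 = -40 m
4–10 s: 3 × 6 = 18 m
10–15 s: 10 × 5 = 50 m
Net displacement = 28 m

28 m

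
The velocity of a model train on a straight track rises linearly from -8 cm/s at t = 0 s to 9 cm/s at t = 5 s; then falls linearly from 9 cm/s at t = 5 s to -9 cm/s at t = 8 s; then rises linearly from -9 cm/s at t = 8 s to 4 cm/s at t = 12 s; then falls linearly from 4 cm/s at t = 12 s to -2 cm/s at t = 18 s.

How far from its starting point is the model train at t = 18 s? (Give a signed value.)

Net displacement equals the area under the velocity-time graph (areas below the axis count negative).
0–5 s: ½(-8 + 9)(5) = 2.5 cm
5–8 s: ½(9 + -9)(3) = 0 cm
8–12 s: ½(-9 + 4)(4) = -10 cm
12–18 s: ½(4 + -2)(6) = 6 cm
Net displacement = -1.5 cm

-1.5 cm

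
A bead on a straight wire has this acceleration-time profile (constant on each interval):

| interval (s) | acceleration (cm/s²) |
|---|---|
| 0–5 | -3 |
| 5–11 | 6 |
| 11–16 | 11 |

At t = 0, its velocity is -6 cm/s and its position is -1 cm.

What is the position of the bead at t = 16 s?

126 cm

On each constant-a segment, Δv = aΔt and Δx = v₀Δt + ½aΔt²; chain segment to segment.
0–5 s: v starts -6 cm/s; Δx = -6·5 + ½·-3·5² = -67.5 cm; v ends -21 cm/s.
5–11 s: v starts -21 cm/s; Δx = -21·6 + ½·6·6² = -18 cm; v ends 15 cm/s.
11–16 s: v starts 15 cm/s; Δx = 15·5 + ½·11·5² = 212.5 cm; v ends 70 cm/s.
x(16) = -1 + Σ Δx = 126 cm.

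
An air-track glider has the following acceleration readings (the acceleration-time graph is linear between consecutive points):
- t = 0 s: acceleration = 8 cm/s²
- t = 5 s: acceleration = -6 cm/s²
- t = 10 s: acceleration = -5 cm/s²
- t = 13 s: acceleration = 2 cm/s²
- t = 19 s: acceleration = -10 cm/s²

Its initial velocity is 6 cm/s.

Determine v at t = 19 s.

Δv equals the area under the a-t graph; then v = v₀ + Δv.
0–5 s: ½(8 + -6)(5) = 5 cm/s
5–10 s: ½(-6 + -5)(5) = -27.5 cm/s
10–13 s: ½(-5 + 2)(3) = -4.5 cm/s
13–19 s: ½(2 + -10)(6) = -24 cm/s
Δv = -51 cm/s, so v(19) = 6 + (-51) = -45 cm/s.

-45 cm/s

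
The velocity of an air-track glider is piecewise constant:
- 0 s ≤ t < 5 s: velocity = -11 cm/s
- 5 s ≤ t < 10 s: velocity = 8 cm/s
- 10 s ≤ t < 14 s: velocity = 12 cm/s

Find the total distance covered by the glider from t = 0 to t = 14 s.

Distance (not displacement) is the total path length: add the absolute areas under v-t.
0–5 s: |-11| × 5 = 55 cm
5–10 s: |8| × 5 = 40 cm
10–14 s: |12| × 4 = 48 cm
Total distance = 143 cm

143 cm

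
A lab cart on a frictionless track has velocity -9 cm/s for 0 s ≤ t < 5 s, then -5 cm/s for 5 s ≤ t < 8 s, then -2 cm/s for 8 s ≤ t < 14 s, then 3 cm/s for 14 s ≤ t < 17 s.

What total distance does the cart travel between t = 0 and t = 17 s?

Distance (not displacement) is the total path length: add the absolute areas under v-t.
0–5 s: |-9| × 5 = 45 cm
5–8 s: |-5| × 3 = 15 cm
8–14 s: |-2| × 6 = 12 cm
14–17 s: |3| × 3 = 9 cm
Total distance = 81 cm

81 cm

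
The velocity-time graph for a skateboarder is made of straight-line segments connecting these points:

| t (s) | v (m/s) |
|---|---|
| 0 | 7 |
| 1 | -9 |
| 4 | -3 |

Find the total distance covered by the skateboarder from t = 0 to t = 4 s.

Distance (not displacement) is the total path length: add the absolute areas under v-t.
0–1 s: v = 0 at t = 0.4375 s; triangle areas 1.53125 + 2.53125 = 4.0625 m
1–4 s: |½(-9 + -3)(3)| = 18 m
Total distance = 22.0625 m

22.0625 m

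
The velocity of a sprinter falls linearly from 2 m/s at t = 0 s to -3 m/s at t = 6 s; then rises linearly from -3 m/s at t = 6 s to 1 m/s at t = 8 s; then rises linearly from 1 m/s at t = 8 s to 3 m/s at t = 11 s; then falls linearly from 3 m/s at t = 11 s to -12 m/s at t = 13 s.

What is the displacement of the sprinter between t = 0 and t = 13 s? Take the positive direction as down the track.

Displacement is the signed area under the v-t curve.
0–6 s: ½(2 + -3)(6) = -3 m
6–8 s: ½(-3 + 1)(2) = -2 m
8–11 s: ½(1 + 3)(3) = 6 m
11–13 s: ½(3 + -12)(2) = -9 m
Net displacement = -8 m

-8 m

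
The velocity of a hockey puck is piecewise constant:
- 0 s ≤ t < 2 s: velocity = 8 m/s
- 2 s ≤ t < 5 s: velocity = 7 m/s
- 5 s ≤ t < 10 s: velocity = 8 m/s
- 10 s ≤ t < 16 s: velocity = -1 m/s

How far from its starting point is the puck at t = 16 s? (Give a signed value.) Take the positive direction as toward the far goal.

Net displacement equals the area under the velocity-time graph (areas below the axis count negative).
0–2 s: 8 × 2 = 16 m
2–5 s: 7 × 3 = 21 m
5–10 s: 8 × 5 = 40 m
10–16 s: -1 × 6 = -6 m
Net displacement = 71 m

71 m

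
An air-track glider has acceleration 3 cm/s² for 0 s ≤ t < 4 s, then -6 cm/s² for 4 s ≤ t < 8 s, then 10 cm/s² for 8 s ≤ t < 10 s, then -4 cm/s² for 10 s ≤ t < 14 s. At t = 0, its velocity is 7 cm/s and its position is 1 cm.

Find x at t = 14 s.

On each constant-a segment, Δv = aΔt and Δx = v₀Δt + ½aΔt²; chain segment to segment.
0–4 s: v starts 7 cm/s; Δx = 7·4 + ½·3·4² = 52 cm; v ends 19 cm/s.
4–8 s: v starts 19 cm/s; Δx = 19·4 + ½·-6·4² = 28 cm; v ends -5 cm/s.
8–10 s: v starts -5 cm/s; Δx = -5·2 + ½·10·2² = 10 cm; v ends 15 cm/s.
10–14 s: v starts 15 cm/s; Δx = 15·4 + ½·-4·4² = 28 cm; v ends -1 cm/s.
x(14) = 1 + Σ Δx = 119 cm.

119 cm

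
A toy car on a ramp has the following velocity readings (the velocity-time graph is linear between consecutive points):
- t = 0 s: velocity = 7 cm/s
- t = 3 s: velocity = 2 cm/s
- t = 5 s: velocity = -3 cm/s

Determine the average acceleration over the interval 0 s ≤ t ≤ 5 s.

-2 cm/s²

Average acceleration = Δv/Δt = (-3 − 7)/(5 − 0) = -2 cm/s².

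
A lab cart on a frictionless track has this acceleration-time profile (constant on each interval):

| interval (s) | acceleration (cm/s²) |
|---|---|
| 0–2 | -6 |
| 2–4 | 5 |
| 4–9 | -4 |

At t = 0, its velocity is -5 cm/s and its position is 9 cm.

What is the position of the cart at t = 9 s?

On each constant-a segment, Δv = aΔt and Δx = v₀Δt + ½aΔt²; chain segment to segment.
0–2 s: v starts -5 cm/s; Δx = -5·2 + ½·-6·2² = -22 cm; v ends -17 cm/s.
2–4 s: v starts -17 cm/s; Δx = -17·2 + ½·5·2² = -24 cm; v ends -7 cm/s.
4–9 s: v starts -7 cm/s; Δx = -7·5 + ½·-4·5² = -85 cm; v ends -27 cm/s.
x(9) = 9 + Σ Δx = -122 cm.

-122 cm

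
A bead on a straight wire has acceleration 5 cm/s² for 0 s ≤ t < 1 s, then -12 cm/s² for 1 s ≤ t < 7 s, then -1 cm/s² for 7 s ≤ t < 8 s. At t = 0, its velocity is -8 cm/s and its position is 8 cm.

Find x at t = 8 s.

On each constant-a segment, Δv = aΔt and Δx = v₀Δt + ½aΔt²; chain segment to segment.
0–1 s: v starts -8 cm/s; Δx = -8·1 + ½·5·1² = -5.5 cm; v ends -3 cm/s.
1–7 s: v starts -3 cm/s; Δx = -3·6 + ½·-12·6² = -234 cm; v ends -75 cm/s.
7–8 s: v starts -75 cm/s; Δx = -75·1 + ½·-1·1² = -75.5 cm; v ends -76 cm/s.
x(8) = 8 + Σ Δx = -307 cm.

-307 cm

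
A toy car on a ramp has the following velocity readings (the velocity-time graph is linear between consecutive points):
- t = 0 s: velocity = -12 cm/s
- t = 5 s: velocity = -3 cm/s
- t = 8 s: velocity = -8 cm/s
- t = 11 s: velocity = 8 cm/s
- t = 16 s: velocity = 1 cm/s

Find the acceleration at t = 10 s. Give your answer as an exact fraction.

16/3 cm/s²

Acceleration is the slope of the v-t graph on 8–11 s: (8 − -8)/(11 − 8) = 16/3 cm/s².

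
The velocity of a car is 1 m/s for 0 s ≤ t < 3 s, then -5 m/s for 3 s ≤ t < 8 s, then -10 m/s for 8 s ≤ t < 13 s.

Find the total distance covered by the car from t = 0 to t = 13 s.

78 m

Distance (not displacement) is the total path length: add the absolute areas under v-t.
0–3 s: |1| × 3 = 3 m
3–8 s: |-5| × 5 = 25 m
8–13 s: |-10| × 5 = 50 m
Total distance = 78 m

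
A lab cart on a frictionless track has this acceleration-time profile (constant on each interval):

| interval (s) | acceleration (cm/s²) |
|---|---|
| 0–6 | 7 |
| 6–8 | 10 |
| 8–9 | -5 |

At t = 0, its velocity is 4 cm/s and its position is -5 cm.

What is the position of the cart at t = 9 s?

On each constant-a segment, Δv = aΔt and Δx = v₀Δt + ½aΔt²; chain segment to segment.
0–6 s: v starts 4 cm/s; Δx = 4·6 + ½·7·6² = 150 cm; v ends 46 cm/s.
6–8 s: v starts 46 cm/s; Δx = 46·2 + ½·10·2² = 112 cm; v ends 66 cm/s.
8–9 s: v starts 66 cm/s; Δx = 66·1 + ½·-5·1² = 63.5 cm; v ends 61 cm/s.
x(9) = -5 + Σ Δx = 320.5 cm.

320.5 cm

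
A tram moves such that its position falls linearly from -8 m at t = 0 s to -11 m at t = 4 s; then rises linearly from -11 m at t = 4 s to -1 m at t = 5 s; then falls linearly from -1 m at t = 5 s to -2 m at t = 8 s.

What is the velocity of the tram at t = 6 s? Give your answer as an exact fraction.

-1/3 m/s

Velocity is the slope of the x-t graph on 5–8 s: (-2 − -1)/(8 − 5) = -1/3 m/s.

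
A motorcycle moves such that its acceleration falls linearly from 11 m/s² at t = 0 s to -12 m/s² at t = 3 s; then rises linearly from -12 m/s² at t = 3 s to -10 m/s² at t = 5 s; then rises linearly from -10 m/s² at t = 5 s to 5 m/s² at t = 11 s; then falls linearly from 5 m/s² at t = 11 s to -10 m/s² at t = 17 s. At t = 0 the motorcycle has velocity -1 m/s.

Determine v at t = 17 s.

Δv equals the area under the a-t graph; then v = v₀ + Δv.
0–3 s: ½(11 + -12)(3) = -1.5 m/s
3–5 s: ½(-12 + -10)(2) = -22 m/s
5–11 s: ½(-10 + 5)(6) = -15 m/s
11–17 s: ½(5 + -10)(6) = -15 m/s
Δv = -53.5 m/s, so v(17) = -1 + (-53.5) = -54.5 m/s.

-54.5 m/s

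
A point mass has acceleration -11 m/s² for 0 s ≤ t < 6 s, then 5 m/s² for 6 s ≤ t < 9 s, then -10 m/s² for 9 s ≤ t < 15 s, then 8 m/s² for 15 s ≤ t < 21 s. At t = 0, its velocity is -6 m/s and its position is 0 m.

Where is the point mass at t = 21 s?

On each constant-a segment, Δv = aΔt and Δx = v₀Δt + ½aΔt²; chain segment to segment.
0–6 s: v starts -6 m/s; Δx = -6·6 + ½·-11·6² = -234 m; v ends -72 m/s.
6–9 s: v starts -72 m/s; Δx = -72·3 + ½·5·3² = -193.5 m; v ends -57 m/s.
9–15 s: v starts -57 m/s; Δx = -57·6 + ½·-10·6² = -522 m; v ends -117 m/s.
15–21 s: v starts -117 m/s; Δx = -117·6 + ½·8·6² = -558 m; v ends -69 m/s.
x(21) = 0 + Σ Δx = -1507.5 m.

-1507.5 m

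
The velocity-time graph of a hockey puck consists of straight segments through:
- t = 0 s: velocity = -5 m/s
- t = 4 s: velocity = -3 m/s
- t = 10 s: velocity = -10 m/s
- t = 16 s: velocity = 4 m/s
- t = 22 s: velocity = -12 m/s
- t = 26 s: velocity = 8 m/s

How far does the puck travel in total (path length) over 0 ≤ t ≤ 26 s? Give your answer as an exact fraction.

4573/35 m

Distance (not displacement) is the total path length: add the absolute areas under v-t.
0–4 s: |½(-5 + -3)(4)| = 16 m
4–10 s: |½(-3 + -10)(6)| = 39 m
10–16 s: v = 0 at t = 100/7 s; triangle areas 150/7 + 24/7 = 174/7 m
16–22 s: v = 0 at t = 17.5 s; triangle areas 3 + 27 = 30 m
22–26 s: v = 0 at t = 24.4 s; triangle areas 14.4 + 6.4 = 20.8 m
Total distance = 4573/35 m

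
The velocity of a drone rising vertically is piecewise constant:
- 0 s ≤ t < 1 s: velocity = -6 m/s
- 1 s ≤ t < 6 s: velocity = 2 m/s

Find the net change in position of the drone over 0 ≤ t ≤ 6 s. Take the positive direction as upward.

4 m

Displacement is the signed area under the v-t curve.
0–1 s: -6 × 1 = -6 m
1–6 s: 2 × 5 = 10 m
Net displacement = 4 m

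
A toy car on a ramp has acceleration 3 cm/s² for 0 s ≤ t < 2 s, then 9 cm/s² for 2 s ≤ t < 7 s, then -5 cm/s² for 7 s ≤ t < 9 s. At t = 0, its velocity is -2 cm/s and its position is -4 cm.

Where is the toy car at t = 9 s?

On each constant-a segment, Δv = aΔt and Δx = v₀Δt + ½aΔt²; chain segment to segment.
0–2 s: v starts -2 cm/s; Δx = -2·2 + ½·3·2² = 2 cm; v ends 4 cm/s.
2–7 s: v starts 4 cm/s; Δx = 4·5 + ½·9·5² = 132.5 cm; v ends 49 cm/s.
7–9 s: v starts 49 cm/s; Δx = 49·2 + ½·-5·2² = 88 cm; v ends 39 cm/s.
x(9) = -4 + Σ Δx = 218.5 cm.

218.5 cm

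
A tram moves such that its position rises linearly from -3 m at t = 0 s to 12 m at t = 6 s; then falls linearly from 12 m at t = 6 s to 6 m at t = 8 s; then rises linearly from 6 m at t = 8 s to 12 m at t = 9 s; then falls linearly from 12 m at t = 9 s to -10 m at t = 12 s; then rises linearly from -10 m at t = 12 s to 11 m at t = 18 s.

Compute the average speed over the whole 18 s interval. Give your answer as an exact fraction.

35/9 m/s

Average speed = (total path length)/(elapsed time); on a piecewise-linear x-t graph the path length is Σ|Δx|.
0–6 s: |Δx| = |12 − -3| = 15 m
6–8 s: |Δx| = |6 − 12| = 6 m
8–9 s: |Δx| = |12 − 6| = 6 m
9–12 s: |Δx| = |-10 − 12| = 22 m
12–18 s: |Δx| = |11 − -10| = 21 m
Total path = 70 m; average speed = 70/18 = 35/9 m/s.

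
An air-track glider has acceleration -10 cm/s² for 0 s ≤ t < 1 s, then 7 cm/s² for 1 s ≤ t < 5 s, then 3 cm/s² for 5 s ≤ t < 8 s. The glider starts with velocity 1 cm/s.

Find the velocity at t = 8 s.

Δv equals the area under the a-t graph; then v = v₀ + Δv.
0–1 s: -10 × 1 = -10 cm/s
1–5 s: 7 × 4 = 28 cm/s
5–8 s: 3 × 3 = 9 cm/s
Δv = 27 cm/s, so v(8) = 1 + (27) = 28 cm/s.

28 cm/s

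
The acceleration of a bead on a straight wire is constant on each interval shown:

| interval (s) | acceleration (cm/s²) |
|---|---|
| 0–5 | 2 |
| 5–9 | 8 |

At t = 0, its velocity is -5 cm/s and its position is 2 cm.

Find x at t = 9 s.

86 cm

On each constant-a segment, Δv = aΔt and Δx = v₀Δt + ½aΔt²; chain segment to segment.
0–5 s: v starts -5 cm/s; Δx = -5·5 + ½·2·5² = 0 cm; v ends 5 cm/s.
5–9 s: v starts 5 cm/s; Δx = 5·4 + ½·8·4² = 84 cm; v ends 37 cm/s.
x(9) = 2 + Σ Δx = 86 cm.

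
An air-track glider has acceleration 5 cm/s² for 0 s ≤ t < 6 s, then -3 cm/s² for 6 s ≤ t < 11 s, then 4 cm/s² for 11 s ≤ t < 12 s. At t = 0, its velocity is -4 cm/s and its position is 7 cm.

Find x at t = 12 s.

178.5 cm

On each constant-a segment, Δv = aΔt and Δx = v₀Δt + ½aΔt²; chain segment to segment.
0–6 s: v starts -4 cm/s; Δx = -4·6 + ½·5·6² = 66 cm; v ends 26 cm/s.
6–11 s: v starts 26 cm/s; Δx = 26·5 + ½·-3·5² = 92.5 cm; v ends 11 cm/s.
11–12 s: v starts 11 cm/s; Δx = 11·1 + ½·4·1² = 13 cm; v ends 15 cm/s.
x(12) = 7 + Σ Δx = 178.5 cm.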